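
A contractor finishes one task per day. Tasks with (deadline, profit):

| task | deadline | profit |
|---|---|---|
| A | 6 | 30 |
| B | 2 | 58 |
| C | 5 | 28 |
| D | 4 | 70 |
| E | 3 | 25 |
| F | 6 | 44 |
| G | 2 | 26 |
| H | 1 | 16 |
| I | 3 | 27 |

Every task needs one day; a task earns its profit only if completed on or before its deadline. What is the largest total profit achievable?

257

By profit: D(d4,70), B(d2,58), F(d6,44), A(d6,30), C(d5,28), I(d3,27), G(d2,26), E(d3,25), H(d1,16)
D→slot 4; B→slot 2; F→slot 6; A→slot 5; C→slot 3; I→slot 1; G skipped; E skipped; H skipped.
Profit = 27 + 58 + 28 + 70 + 30 + 44 = 257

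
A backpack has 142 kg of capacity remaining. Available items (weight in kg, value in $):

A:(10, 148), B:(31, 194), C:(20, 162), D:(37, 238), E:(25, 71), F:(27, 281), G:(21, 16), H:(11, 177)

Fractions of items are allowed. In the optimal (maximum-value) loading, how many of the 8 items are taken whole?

Order: H (177/11=16.09) > A (148/10=14.80) > F (281/27=10.41) > C (162/20=8.10) > D (238/37=6.43) > B (194/31=6.26) > E (71/25=2.84) > G (16/21=0.76)
Fill: take H (11 @ 177) → take A (10 @ 148) → take F (27 @ 281) → take C (20 @ 162) → take D (37 @ 238) → take B (31 @ 194) → take 6/25 of E → 17.04; 142/142 used.
6 item(s) taken whole; one partial (take 6/25 of E).

6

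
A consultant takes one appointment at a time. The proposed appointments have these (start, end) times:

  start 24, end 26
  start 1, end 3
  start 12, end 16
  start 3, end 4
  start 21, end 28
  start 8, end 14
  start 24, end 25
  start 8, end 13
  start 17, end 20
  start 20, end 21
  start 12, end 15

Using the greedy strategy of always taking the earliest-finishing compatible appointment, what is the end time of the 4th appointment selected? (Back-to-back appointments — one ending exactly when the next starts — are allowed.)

20

Sorted by end: (1,3)  (3,4)  (8,13)  (8,14)  (12,15)  (12,16)  (17,20)  (20,21)  (24,25)  (24,26)  (21,28)
take (1,3); take (3,4); take (8,13); take (17,20); take (20,21); take (24,25); skip (21,28).
Selected: (1,3) (3,4) (8,13) (17,20) (20,21) (24,25)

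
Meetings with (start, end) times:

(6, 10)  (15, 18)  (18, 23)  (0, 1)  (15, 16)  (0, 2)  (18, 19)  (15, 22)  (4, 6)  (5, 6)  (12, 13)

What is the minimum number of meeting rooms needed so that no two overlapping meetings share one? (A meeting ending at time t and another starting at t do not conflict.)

3

starts: [0, 0, 4, 5, 6, 12, 15, 15, 15, 18, 18]
ends:   [1, 2, 6, 6, 10, 13, 16, 18, 19, 22, 23]
s0→1 s0→2 e1→1 e2→0 s4→1 s5→2 e6→1 e6→0 s6→1 e10→0 s12→1 e13→0 s15→1 s15→2 s15→3  — peak 3.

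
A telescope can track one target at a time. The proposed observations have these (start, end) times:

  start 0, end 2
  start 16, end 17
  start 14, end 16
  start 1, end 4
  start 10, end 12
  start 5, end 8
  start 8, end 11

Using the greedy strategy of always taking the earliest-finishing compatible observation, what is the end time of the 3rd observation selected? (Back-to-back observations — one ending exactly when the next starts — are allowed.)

Order by finish time; keep every interval that doesn't clash with the previous kept one.
By end time: (0,2), (1,4), (5,8), (8,11), (10,12), (14,16), (16,17).
Pick (0,2); next start ≥ 2 → (5,8); next start ≥ 8 → (8,11); next start ≥ 11 → (14,16); next start ≥ 16 → (16,17).
Selected: (0,2) (5,8) (8,11) (14,16) (16,17)

11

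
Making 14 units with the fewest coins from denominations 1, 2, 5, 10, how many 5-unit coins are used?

0

Greedy: take as many of the largest coin as possible, then repeat with the remainder.
14 − 1×10→4 − 2×2→0
Count of 5: 0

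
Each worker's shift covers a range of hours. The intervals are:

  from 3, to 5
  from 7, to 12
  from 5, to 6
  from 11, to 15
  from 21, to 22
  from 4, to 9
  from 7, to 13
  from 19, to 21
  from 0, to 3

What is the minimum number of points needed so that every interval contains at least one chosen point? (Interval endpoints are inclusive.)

Process intervals by earliest right end; each time one isn't hit yet, stab at its right endpoint.
Sorted: [0,3] [3,5] [5,6] [4,9] [7,12] [7,13] [11,15] [19,21] [21,22]
{[0,3],[3,5]} hit by 3; {[5,6],[4,9]} hit by 6; {[7,12],[7,13],[11,15]} hit by 12; {[19,21],[21,22]} hit by 21.
Points: 3, 6, 12, 21 (4 total).

4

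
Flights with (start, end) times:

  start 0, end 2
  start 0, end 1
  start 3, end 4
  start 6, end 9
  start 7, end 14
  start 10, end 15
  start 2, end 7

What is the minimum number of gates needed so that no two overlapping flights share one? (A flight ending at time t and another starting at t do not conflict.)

The answer is the maximum number of intervals overlapping at any instant.
Events (time:±→running): 0:+→1 0:+→2 … peak 2.

2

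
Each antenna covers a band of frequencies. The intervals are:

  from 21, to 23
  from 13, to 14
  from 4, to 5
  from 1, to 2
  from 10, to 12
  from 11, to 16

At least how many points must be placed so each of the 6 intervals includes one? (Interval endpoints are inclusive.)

5

Sort by right endpoint; whenever an interval is uncovered, place a point at its right end.
Sorted: [1,2] [4,5] [10,12] [13,14] [11,16] [21,23]
{[1,2]} hit by 2; {[4,5]} hit by 5; {[10,12]} hit by 12; {[13,14],[11,16]} hit by 14; {[21,23]} hit by 23.
Points: 2, 5, 12, 14, 23 (5 total).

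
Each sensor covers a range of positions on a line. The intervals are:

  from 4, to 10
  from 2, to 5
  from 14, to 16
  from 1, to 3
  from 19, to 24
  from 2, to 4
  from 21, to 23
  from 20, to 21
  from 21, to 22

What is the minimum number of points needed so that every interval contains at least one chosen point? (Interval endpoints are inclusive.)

By right end: [1,3]  [2,4]  [2,5]  [4,10]  [14,16]  [20,21]  [21,22]  [21,23]  [19,24]
[1,3] uncovered → point at 3; [4,10] uncovered → point at 10; [14,16] uncovered → point at 16; [20,21] uncovered → point at 21.
Points: 3, 10, 16, 21 (4 total).

4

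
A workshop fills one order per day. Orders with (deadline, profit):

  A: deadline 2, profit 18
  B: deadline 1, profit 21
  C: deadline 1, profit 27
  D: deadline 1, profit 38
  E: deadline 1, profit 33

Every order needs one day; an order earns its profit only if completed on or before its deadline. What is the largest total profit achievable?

By profit: D(d1,38), E(d1,33), C(d1,27), B(d1,21), A(d2,18)
D→slot 1; E skipped; C skipped; B skipped; A→slot 2.
Profit = 38 + 18 = 56

56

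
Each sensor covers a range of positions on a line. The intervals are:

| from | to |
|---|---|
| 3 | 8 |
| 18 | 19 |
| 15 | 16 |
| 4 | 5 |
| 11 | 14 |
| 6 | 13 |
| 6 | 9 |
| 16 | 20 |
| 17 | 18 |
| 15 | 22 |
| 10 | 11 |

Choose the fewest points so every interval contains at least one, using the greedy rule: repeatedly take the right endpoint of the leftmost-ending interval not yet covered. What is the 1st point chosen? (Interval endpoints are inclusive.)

Sorted: [4,5] [3,8] [6,9] [10,11] [6,13] [11,14] [15,16] [17,18] [18,19] [16,20] [15,22]
{[4,5],[3,8]} hit by 5; {[6,9]} hit by 9; {[10,11],[6,13],[11,14]} hit by 11; {[15,16]} hit by 16; {[17,18],[18,19],[16,20],[15,22]} hit by 18.
Points: 5, 9, 11, 16, 18 (5 total).

5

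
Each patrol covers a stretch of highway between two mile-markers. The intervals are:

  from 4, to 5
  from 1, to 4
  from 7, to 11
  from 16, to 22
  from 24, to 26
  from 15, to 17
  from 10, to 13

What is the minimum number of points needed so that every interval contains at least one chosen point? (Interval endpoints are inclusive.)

4

Sorted: [1,4] [4,5] [7,11] [10,13] [15,17] [16,22] [24,26]
{[1,4],[4,5]} hit by 4; {[7,11],[10,13]} hit by 11; {[15,17],[16,22]} hit by 17; {[24,26]} hit by 26.
Points: 4, 11, 17, 26 (4 total).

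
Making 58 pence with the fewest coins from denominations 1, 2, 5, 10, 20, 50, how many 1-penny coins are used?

1

Greedy: take as many of the largest coin as possible, then repeat with the remainder.
58 = 1×50 + 1×5 + 1×2 + 1×1
Count of 1: 1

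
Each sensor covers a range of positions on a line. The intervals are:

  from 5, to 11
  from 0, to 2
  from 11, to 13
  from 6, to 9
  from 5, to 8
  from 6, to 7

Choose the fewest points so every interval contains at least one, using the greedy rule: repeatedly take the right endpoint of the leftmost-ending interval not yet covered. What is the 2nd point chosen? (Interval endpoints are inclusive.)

7

Process intervals by earliest right end; each time one isn't hit yet, stab at its right endpoint.
By right end: [0,2]  [6,7]  [5,8]  [6,9]  [5,11]  [11,13]
[0,2] uncovered → point at 2; [6,7] uncovered → point at 7; [11,13] uncovered → point at 13.
Points: 2, 7, 13 (3 total).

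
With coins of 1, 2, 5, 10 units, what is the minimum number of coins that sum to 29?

Use the largest denomination that fits, subtract, and repeat.
29 = 2×10 + 1×5 + 2×2
Total coins = 2 + 1 + 2 = 5

5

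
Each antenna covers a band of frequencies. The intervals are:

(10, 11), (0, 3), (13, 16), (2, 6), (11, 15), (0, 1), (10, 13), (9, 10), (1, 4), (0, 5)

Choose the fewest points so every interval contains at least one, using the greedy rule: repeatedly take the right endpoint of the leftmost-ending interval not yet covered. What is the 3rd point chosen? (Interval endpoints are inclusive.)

10

Sort by right endpoint; whenever an interval is uncovered, place a point at its right end.
By right end: [0,1]  [0,3]  [1,4]  [0,5]  [2,6]  [9,10]  [10,11]  [10,13]  [11,15]  [13,16]
[0,1] uncovered → point at 1; [2,6] uncovered → point at 6; [9,10] uncovered → point at 10; [11,15] uncovered → point at 15.
Points: 1, 6, 10, 15 (4 total).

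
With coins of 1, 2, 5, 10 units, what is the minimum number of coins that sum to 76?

9

Greedy: take as many of the largest coin as possible, then repeat with the remainder.
76 = 7×10 + 1×5 + 1×1
Total coins = 7 + 1 + 1 = 9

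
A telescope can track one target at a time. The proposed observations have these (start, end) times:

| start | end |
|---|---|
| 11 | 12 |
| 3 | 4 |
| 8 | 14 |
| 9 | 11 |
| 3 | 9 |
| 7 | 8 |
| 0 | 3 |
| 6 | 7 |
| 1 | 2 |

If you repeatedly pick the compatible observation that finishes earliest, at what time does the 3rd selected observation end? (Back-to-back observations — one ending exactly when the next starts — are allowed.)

7

Order by finish time; keep every interval that doesn't clash with the previous kept one.
By end time: (1,2), (0,3), (3,4), (6,7), (7,8), (3,9), (9,11), (11,12), (8,14).
Pick (1,2); next start ≥ 2 → (3,4); next start ≥ 4 → (6,7); next start ≥ 7 → (7,8); next start ≥ 8 → (9,11); next start ≥ 11 → (11,12).
Selected: (1,2) (3,4) (6,7) (7,8) (9,11) (11,12)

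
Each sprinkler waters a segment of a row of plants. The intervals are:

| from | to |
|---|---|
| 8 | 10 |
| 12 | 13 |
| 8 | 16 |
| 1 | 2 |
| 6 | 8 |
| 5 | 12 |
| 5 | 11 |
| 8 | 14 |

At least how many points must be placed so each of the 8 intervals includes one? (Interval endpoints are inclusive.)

3

Sort by right endpoint; whenever an interval is uncovered, place a point at its right end.
By right end: [1,2]  [6,8]  [8,10]  [5,11]  [5,12]  [12,13]  [8,14]  [8,16]
[1,2] uncovered → point at 2; [6,8] uncovered → point at 8; [12,13] uncovered → point at 13.
Points: 2, 8, 13 (3 total).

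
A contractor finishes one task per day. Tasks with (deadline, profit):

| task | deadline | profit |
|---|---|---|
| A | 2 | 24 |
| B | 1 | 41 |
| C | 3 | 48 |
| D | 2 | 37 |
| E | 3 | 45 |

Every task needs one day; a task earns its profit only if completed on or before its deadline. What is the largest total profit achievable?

134

Profit order: C=48 E=45 B=41 D=37 A=24
Assign: C→slot 3, E→slot 2, B→slot 1, D skipped, A skipped.
Slots: [1:B] [2:E] [3:C]
Profit = 41 + 45 + 48 = 134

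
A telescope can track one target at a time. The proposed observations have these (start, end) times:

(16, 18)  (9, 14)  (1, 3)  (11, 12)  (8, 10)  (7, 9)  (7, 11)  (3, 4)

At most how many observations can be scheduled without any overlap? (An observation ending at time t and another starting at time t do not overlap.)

5

Sort by end time and greedily take each interval whose start is ≥ the last chosen end.
Sorted by end: (1,3)  (3,4)  (7,9)  (8,10)  (7,11)  (11,12)  (9,14)  (16,18)
take (1,3); take (3,4); take (7,9); skip (8,10); take (11,12); skip (9,14); take (16,18).
Selected 5 observations.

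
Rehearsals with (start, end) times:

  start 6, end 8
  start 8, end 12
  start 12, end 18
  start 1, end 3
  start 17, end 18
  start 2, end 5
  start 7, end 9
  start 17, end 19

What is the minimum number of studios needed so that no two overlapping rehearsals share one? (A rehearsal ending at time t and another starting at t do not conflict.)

The answer is the maximum number of intervals overlapping at any instant.
Events (time:±→running): 1:+→1 2:+→2 3:-→1 5:-→0 6:+→1 7:+→2 8:-→1 8:+→2 9:-→1 12:-→0 12:+→1 17:+→2 17:+→3 … peak 3.

3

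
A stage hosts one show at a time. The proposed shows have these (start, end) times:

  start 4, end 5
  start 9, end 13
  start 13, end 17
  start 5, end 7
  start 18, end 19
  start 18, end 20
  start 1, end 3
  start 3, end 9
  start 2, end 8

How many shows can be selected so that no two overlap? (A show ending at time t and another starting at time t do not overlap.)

6

Order by finish time; keep every interval that doesn't clash with the previous kept one.
Sorted by end: (1,3)  (4,5)  (5,7)  (2,8)  (3,9)  (9,13)  (13,17)  (18,19)  (18,20)
take (1,3); take (4,5); take (5,7); take (9,13); take (13,17); take (18,19).
Selected 6 shows.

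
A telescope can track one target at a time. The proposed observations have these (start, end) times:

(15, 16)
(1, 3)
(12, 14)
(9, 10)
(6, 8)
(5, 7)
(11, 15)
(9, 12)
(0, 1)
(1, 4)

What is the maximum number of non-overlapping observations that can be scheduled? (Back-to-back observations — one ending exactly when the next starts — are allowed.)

Sorted by end: (0,1)  (1,3)  (1,4)  (5,7)  (6,8)  (9,10)  (9,12)  (12,14)  (11,15)  (15,16)
take (0,1); take (1,3); take (5,7); skip (6,8); take (9,10); take (12,14); take (15,16).
Selected 6 observations.

6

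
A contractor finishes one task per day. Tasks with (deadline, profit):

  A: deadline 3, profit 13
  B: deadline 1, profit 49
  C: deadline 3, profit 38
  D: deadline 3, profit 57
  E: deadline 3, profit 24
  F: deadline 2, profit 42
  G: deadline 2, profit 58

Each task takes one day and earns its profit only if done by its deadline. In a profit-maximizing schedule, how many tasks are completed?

3

Sort by profit descending; place each in the latest free slot ≤ its deadline.
Profit order: G=58 D=57 B=49 F=42 C=38 E=24 A=13
Assign: G→slot 2, D→slot 3, B→slot 1, F skipped, C skipped, E skipped, A skipped.
Slots: [1:B] [2:G] [3:D]
3 of 7 scheduled.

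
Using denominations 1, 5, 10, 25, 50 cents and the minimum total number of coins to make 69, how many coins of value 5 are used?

1

69 − 1×50→19 − 1×10→9 − 1×5→4 − 4×1→0
Count of 5: 1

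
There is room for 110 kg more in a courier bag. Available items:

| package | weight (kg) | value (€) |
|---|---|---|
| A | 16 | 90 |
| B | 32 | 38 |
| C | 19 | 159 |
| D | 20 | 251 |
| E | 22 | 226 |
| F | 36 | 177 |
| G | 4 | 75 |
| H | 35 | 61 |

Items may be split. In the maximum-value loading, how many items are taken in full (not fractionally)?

Greedy by value/weight ratio, highest first.
Order: G (75/4=18.75) > D (251/20=12.55) > E (226/22=10.27) > C (159/19=8.37) > A (90/16=5.62) > F (177/36=4.92) > H (61/35=1.74) > B (38/32=1.19)
Fill: take G (4 @ 75) → take D (20 @ 251) → take E (22 @ 226) → take C (19 @ 159) → take A (16 @ 90) → take 29/36 of F → 142.58; 110/110 used.
5 item(s) taken whole; one partial (take 29/36 of F).

5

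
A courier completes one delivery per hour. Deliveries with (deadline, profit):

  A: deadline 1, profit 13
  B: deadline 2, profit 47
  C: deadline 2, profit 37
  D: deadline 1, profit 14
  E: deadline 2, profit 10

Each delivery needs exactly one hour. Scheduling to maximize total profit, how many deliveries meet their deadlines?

2

Profit order: B=47 C=37 D=14 A=13 E=10
Assign: B→slot 2, C→slot 1, D skipped, A skipped, E skipped.
Slots: [1:C] [2:B]
2 of 5 scheduled.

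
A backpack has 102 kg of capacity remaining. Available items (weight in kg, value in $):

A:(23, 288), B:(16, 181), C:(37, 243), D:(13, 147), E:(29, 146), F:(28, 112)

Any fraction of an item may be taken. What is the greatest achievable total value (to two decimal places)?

Greedy by value/weight ratio, highest first.
Order: A (288/23=12.52) > B (181/16=11.31) > D (147/13=11.31) > C (243/37=6.57) > E (146/29=5.03) > F (112/28=4.00)
Fill: take A (23 @ 288) → take B (16 @ 181) → take D (13 @ 147) → take C (37 @ 243) → take 13/29 of E → 65.45; 102/102 used.
Total value = 924.45

924.45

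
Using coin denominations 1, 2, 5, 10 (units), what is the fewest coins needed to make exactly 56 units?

56 − 5×10→6 − 1×5→1 − 1×1→0
Total coins = 5 + 1 + 1 = 7

7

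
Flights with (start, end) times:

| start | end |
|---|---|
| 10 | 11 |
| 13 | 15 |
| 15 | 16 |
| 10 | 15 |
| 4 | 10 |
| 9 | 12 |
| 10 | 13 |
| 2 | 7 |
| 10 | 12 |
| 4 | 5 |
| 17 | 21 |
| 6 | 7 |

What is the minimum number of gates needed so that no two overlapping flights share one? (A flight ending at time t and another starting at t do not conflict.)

starts: [2, 4, 4, 6, 9, 10, 10, 10, 10, 13, 15, 17]
ends:   [5, 7, 7, 10, 11, 12, 12, 13, 15, 15, 16, 21]
s2→1 s4→2 s4→3 e5→2 s6→3 e7→2 e7→1 s9→2 e10→1 s10→2 s10→3 s10→4 s10→5  — peak 5.

5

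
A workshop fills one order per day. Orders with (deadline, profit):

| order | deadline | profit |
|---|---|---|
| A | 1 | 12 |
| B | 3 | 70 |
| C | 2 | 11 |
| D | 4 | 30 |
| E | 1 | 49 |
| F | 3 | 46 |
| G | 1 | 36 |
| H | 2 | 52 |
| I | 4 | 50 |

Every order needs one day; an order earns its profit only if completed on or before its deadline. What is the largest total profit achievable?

By profit: B(d3,70), H(d2,52), I(d4,50), E(d1,49), F(d3,46), G(d1,36), D(d4,30), A(d1,12), C(d2,11)
B→slot 3; H→slot 2; I→slot 4; E→slot 1; F skipped; G skipped; D skipped; A skipped; C skipped.
Profit = 49 + 52 + 70 + 50 = 221

221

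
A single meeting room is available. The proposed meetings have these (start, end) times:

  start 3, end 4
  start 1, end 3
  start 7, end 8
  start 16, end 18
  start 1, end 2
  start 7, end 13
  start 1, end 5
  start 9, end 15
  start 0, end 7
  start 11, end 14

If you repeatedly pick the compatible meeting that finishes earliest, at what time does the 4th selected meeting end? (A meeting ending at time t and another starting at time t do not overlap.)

Sort by end time and greedily take each interval whose start is ≥ the last chosen end.
By end time: (1,2), (1,3), (3,4), (1,5), (0,7), (7,8), (7,13), (11,14), (9,15), (16,18).
Pick (1,2); next start ≥ 2 → (3,4); next start ≥ 4 → (7,8); next start ≥ 8 → (11,14); next start ≥ 14 → (16,18).
Selected: (1,2) (3,4) (7,8) (11,14) (16,18)

14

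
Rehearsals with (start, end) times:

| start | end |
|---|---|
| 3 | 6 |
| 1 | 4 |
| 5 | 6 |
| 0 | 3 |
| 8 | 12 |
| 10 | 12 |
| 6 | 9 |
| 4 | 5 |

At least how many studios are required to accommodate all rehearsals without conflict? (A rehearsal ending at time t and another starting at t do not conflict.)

2

Count concurrent intervals with a sweep; the peak is the room count.
starts: [0, 1, 3, 4, 5, 6, 8, 10]
ends:   [3, 4, 5, 6, 6, 9, 12, 12]
s0→1 s1→2  — peak 2.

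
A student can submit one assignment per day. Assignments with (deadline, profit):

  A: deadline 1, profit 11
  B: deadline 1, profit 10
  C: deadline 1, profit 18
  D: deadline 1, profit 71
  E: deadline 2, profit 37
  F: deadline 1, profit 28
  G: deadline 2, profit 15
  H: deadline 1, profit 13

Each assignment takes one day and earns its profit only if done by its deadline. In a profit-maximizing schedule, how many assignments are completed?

2

Profit order: D=71 E=37 F=28 C=18 G=15 H=13 A=11 B=10
Assign: D→slot 1, E→slot 2, F skipped, C skipped, G skipped, H skipped, A skipped, B skipped.
Slots: [1:D] [2:E]
2 of 8 scheduled.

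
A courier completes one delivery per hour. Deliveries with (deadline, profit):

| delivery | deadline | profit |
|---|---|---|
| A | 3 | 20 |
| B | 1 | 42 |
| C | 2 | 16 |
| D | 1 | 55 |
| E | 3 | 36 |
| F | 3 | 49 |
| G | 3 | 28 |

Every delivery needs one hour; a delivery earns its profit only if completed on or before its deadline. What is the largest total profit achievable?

140

Take jobs in profit order; each goes to the latest open slot no later than its deadline.
Profit order: D=55 F=49 B=42 E=36 G=28 A=20 C=16
Assign: D→slot 1, F→slot 3, B skipped, E→slot 2, G skipped, A skipped, C skipped.
Slots: [1:D] [2:E] [3:F]
Profit = 55 + 36 + 49 = 140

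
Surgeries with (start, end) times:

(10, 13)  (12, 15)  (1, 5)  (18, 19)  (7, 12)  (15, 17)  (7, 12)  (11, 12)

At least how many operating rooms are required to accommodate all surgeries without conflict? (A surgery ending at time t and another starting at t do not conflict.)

Count concurrent intervals with a sweep; the peak is the room count.
Events (time:±→running): 1:+→1 5:-→0 7:+→1 7:+→2 10:+→3 11:+→4 … peak 4.

4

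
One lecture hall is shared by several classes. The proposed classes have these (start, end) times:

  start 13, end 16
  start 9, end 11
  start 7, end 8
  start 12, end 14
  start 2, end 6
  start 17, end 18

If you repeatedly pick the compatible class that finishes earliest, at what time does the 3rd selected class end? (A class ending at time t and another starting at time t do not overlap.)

11

By end time: (2,6), (7,8), (9,11), (12,14), (13,16), (17,18).
Pick (2,6); next start ≥ 6 → (7,8); next start ≥ 8 → (9,11); next start ≥ 11 → (12,14); next start ≥ 14 → (17,18).
Selected: (2,6) (7,8) (9,11) (12,14) (17,18)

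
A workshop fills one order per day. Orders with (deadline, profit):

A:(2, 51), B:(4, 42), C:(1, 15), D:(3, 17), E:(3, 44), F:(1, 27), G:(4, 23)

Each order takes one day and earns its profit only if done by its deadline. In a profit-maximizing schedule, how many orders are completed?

4

By profit: A(d2,51), E(d3,44), B(d4,42), F(d1,27), G(d4,23), D(d3,17), C(d1,15)
A→slot 2; E→slot 3; B→slot 4; F→slot 1; G skipped; D skipped; C skipped.
4 of 7 scheduled.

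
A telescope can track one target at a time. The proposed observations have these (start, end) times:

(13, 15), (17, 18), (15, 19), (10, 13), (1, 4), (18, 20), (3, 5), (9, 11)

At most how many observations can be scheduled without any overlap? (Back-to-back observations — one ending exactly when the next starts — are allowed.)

By end time: (1,4), (3,5), (9,11), (10,13), (13,15), (17,18), (15,19), (18,20).
Pick (1,4); next start ≥ 4 → (9,11); next start ≥ 11 → (13,15); next start ≥ 15 → (17,18); next start ≥ 18 → (18,20).
Selected 5 observations.

5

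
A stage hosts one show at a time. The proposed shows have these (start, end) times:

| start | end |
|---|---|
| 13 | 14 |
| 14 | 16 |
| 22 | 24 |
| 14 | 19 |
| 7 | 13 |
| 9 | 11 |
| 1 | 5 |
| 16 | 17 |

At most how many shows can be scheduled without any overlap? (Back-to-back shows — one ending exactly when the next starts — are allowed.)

Greedy by earliest finish: after sorting by end time, pick each interval compatible with the last pick.
Sorted by end: (1,5)  (9,11)  (7,13)  (13,14)  (14,16)  (16,17)  (14,19)  (22,24)
take (1,5); take (9,11); take (13,14); take (14,16); take (16,17); take (22,24).
Selected 6 shows.

6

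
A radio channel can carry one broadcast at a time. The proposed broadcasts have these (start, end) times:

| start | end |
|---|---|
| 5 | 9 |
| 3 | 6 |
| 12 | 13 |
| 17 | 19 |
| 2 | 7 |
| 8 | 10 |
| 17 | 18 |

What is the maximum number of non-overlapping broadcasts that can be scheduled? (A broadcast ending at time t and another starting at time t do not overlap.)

4

Order by finish time; keep every interval that doesn't clash with the previous kept one.
By end time: (3,6), (2,7), (5,9), (8,10), (12,13), (17,18), (17,19).
Pick (3,6); next start ≥ 6 → (8,10); next start ≥ 10 → (12,13); next start ≥ 13 → (17,18).
Selected 4 broadcasts.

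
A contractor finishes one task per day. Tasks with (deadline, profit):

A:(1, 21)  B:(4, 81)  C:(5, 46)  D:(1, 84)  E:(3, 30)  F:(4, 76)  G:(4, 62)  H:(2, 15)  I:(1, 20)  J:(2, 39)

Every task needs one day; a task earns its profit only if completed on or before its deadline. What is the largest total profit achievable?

By profit: D(d1,84), B(d4,81), F(d4,76), G(d4,62), C(d5,46), J(d2,39), E(d3,30), A(d1,21), I(d1,20), H(d2,15)
D→slot 1; B→slot 4; F→slot 3; G→slot 2; C→slot 5; J skipped; E skipped; A skipped; I skipped; H skipped.
Profit = 84 + 62 + 76 + 81 + 46 = 349

349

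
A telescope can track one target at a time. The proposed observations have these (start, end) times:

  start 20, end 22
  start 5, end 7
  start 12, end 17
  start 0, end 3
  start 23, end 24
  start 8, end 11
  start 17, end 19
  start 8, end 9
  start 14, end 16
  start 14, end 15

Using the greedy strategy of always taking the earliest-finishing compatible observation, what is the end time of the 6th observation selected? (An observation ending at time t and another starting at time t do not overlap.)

By end time: (0,3), (5,7), (8,9), (8,11), (14,15), (14,16), (12,17), (17,19), (20,22), (23,24).
Pick (0,3); next start ≥ 3 → (5,7); next start ≥ 7 → (8,9); next start ≥ 9 → (14,15); next start ≥ 15 → (17,19); next start ≥ 19 → (20,22); next start ≥ 22 → (23,24).
Selected: (0,3) (5,7) (8,9) (14,15) (17,19) (20,22) (23,24)

22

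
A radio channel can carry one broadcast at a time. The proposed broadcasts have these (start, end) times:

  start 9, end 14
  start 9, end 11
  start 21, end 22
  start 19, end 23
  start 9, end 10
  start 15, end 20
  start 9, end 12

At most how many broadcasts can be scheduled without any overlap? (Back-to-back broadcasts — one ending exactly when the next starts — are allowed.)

Greedy by earliest finish: after sorting by end time, pick each interval compatible with the last pick.
Sorted by end: (9,10)  (9,11)  (9,12)  (9,14)  (15,20)  (21,22)  (19,23)
take (9,10); skip (9,11); skip (9,14); take (15,20); take (21,22); skip (19,23).
Selected 3 broadcasts.

3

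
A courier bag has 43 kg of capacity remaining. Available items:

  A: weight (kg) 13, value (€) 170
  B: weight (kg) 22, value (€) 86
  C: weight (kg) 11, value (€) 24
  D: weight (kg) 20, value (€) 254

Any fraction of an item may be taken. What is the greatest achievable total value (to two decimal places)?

Sort by value per unit weight and fill in that order.
Ratios (sorted): A 13.08, D 12.70, B 3.91, C 2.18
take A (13 @ 170); take D (20 @ 254); take 10/22 of B → 39.09. Capacity used 43/43.
Total value = 463.09

463.09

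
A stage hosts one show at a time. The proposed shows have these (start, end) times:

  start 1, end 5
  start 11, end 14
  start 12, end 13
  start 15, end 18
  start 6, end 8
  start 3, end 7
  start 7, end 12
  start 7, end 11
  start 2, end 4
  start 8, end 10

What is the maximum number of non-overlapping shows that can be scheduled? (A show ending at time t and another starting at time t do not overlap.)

5

Sort by end time and greedily take each interval whose start is ≥ the last chosen end.
Sorted by end: (2,4)  (1,5)  (3,7)  (6,8)  (8,10)  (7,11)  (7,12)  (12,13)  (11,14)  (15,18)
take (2,4); take (6,8); take (8,10); skip (7,11); take (12,13); take (15,18).
Selected 5 shows.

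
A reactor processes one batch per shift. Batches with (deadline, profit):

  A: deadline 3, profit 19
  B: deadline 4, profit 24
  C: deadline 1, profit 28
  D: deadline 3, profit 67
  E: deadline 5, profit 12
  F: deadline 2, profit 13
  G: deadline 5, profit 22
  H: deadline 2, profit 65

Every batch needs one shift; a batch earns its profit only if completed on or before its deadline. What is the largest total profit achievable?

206

Sort by profit descending; place each in the latest free slot ≤ its deadline.
By profit: D(d3,67), H(d2,65), C(d1,28), B(d4,24), G(d5,22), A(d3,19), F(d2,13), E(d5,12)
D→slot 3; H→slot 2; C→slot 1; B→slot 4; G→slot 5; A skipped; F skipped; E skipped.
Profit = 28 + 65 + 67 + 24 + 22 = 206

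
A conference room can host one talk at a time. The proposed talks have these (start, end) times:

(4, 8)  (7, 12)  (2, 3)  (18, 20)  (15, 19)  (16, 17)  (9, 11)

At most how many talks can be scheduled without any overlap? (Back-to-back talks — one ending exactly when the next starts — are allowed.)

Greedy by earliest finish: after sorting by end time, pick each interval compatible with the last pick.
By end time: (2,3), (4,8), (9,11), (7,12), (16,17), (15,19), (18,20).
Pick (2,3); next start ≥ 3 → (4,8); next start ≥ 8 → (9,11); next start ≥ 11 → (16,17); next start ≥ 17 → (18,20).
Selected 5 talks.

5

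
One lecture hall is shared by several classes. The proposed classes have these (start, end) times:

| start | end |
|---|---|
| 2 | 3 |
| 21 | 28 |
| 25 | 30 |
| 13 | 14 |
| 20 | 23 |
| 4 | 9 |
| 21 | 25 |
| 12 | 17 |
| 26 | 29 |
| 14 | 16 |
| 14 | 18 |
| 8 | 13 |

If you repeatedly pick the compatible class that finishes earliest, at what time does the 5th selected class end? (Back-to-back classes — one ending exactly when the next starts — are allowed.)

23

Order by finish time; keep every interval that doesn't clash with the previous kept one.
By end time: (2,3), (4,9), (8,13), (13,14), (14,16), (12,17), (14,18), (20,23), (21,25), (21,28), (26,29), (25,30).
Pick (2,3); next start ≥ 3 → (4,9); next start ≥ 9 → (13,14); next start ≥ 14 → (14,16); next start ≥ 16 → (20,23); next start ≥ 23 → (26,29).
Selected: (2,3) (4,9) (13,14) (14,16) (20,23) (26,29)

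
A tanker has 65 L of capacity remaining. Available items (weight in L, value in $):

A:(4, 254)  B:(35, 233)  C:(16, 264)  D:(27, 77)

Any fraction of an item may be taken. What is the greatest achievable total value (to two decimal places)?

779.52

Greedy by value/weight ratio, highest first.
Ratios (sorted): A 63.50, C 16.50, B 6.66, D 2.85
take A (4 @ 254); take C (16 @ 264); take B (35 @ 233); take 10/27 of D → 28.52. Capacity used 65/65.
Total value = 779.52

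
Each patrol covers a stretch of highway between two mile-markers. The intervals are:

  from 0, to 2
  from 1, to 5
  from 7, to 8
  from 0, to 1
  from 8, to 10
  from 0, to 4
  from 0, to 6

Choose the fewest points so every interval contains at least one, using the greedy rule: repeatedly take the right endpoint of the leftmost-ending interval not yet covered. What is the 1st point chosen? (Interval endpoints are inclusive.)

Sort by right endpoint; whenever an interval is uncovered, place a point at its right end.
Sorted: [0,1] [0,2] [0,4] [1,5] [0,6] [7,8] [8,10]
{[0,1],[0,2],[0,4],[1,5],[0,6]} hit by 1; {[7,8],[8,10]} hit by 8.
Points: 1, 8 (2 total).

1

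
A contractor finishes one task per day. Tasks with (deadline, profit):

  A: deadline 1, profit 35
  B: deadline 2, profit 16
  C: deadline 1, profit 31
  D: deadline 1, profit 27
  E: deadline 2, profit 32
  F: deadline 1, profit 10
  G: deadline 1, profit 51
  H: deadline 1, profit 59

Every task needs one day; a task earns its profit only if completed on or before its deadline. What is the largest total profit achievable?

91

Profit order: H=59 G=51 A=35 E=32 C=31 D=27 B=16 F=10
Assign: H→slot 1, G skipped, A skipped, E→slot 2, C skipped, D skipped, B skipped, F skipped.
Slots: [1:H] [2:E]
Profit = 59 + 32 = 91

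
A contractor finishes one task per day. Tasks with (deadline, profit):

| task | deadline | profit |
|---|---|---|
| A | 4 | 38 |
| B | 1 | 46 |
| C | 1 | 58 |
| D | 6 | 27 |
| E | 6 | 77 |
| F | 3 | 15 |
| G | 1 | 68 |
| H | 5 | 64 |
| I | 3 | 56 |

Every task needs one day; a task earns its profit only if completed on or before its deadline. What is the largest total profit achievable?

By profit: E(d6,77), G(d1,68), H(d5,64), C(d1,58), I(d3,56), B(d1,46), A(d4,38), D(d6,27), F(d3,15)
E→slot 6; G→slot 1; H→slot 5; C skipped; I→slot 3; B skipped; A→slot 4; D→slot 2; F skipped.
Profit = 68 + 27 + 56 + 38 + 64 + 77 = 330

330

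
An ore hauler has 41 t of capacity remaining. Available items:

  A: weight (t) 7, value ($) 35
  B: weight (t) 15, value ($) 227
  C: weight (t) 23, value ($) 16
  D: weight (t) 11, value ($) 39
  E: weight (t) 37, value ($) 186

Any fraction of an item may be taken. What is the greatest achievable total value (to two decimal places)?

357.70

Sort by value per unit weight and fill in that order.
Ratios (sorted): B 15.13, E 5.03, A 5.00, D 3.55, C 0.70
take B (15 @ 227); take 26/37 of E → 130.70. Capacity used 41/41.
Total value = 357.70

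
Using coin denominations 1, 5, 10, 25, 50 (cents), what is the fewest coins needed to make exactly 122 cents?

Greedy: take as many of the largest coin as possible, then repeat with the remainder.
122 − 2×50→22 − 2×10→2 − 2×1→0
Total coins = 2 + 2 + 2 = 6

6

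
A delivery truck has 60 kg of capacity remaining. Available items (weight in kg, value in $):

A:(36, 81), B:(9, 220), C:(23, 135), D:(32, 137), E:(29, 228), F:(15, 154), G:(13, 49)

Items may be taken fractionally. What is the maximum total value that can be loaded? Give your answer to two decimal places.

643.09

Order: B (220/9=24.44) > F (154/15=10.27) > E (228/29=7.86) > C (135/23=5.87) > D (137/32=4.28) > G (49/13=3.77) > A (81/36=2.25)
Fill: take B (9 @ 220) → take F (15 @ 154) → take E (29 @ 228) → take 7/23 of C → 41.09; 60/60 used.
Total value = 643.09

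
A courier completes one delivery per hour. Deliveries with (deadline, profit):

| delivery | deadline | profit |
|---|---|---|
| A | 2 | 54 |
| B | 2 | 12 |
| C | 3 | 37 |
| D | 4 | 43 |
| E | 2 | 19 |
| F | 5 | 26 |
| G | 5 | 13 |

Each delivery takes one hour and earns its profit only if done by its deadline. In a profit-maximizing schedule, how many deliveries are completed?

Profit order: A=54 D=43 C=37 F=26 E=19 G=13 B=12
Assign: A→slot 2, D→slot 4, C→slot 3, F→slot 5, E→slot 1, G skipped, B skipped.
Slots: [1:E] [2:A] [3:C] [4:D] [5:F]
5 of 7 scheduled.

5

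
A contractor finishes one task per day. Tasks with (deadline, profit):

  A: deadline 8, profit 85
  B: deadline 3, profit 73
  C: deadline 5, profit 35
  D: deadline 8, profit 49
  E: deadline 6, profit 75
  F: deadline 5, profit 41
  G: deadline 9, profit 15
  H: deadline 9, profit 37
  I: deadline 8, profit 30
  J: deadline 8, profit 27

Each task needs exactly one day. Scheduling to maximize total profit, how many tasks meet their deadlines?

Profit order: A=85 E=75 B=73 D=49 F=41 H=37 C=35 I=30 J=27 G=15
Assign: A→slot 8, E→slot 6, B→slot 3, D→slot 7, F→slot 5, H→slot 9, C→slot 4, I→slot 2, J→slot 1, G skipped.
Slots: [1:J] [2:I] [3:B] [4:C] [5:F] [6:E] [7:D] [8:A] [9:H]
9 of 10 scheduled.

9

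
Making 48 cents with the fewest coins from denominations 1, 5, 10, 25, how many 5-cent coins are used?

0

Greedy: take as many of the largest coin as possible, then repeat with the remainder.
48 = 1×25 + 2×10 + 3×1
Count of 5: 0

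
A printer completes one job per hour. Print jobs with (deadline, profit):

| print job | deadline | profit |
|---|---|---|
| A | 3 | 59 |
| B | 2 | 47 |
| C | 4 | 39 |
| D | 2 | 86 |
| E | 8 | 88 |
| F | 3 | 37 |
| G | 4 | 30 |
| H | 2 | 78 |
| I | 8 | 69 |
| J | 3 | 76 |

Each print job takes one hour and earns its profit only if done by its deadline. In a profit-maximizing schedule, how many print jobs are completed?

Sort by profit descending; place each in the latest free slot ≤ its deadline.
By profit: E(d8,88), D(d2,86), H(d2,78), J(d3,76), I(d8,69), A(d3,59), B(d2,47), C(d4,39), F(d3,37), G(d4,30)
E→slot 8; D→slot 2; H→slot 1; J→slot 3; I→slot 7; A skipped; B skipped; C→slot 4; F skipped; G skipped.
6 of 10 scheduled.

6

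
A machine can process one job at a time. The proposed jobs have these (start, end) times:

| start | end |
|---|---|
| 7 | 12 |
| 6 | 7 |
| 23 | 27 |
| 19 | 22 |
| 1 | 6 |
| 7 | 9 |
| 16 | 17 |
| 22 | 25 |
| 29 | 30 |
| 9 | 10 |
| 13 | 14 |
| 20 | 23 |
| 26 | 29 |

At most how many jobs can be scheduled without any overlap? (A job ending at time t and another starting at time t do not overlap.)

Sorted by end: (1,6)  (6,7)  (7,9)  (9,10)  (7,12)  (13,14)  (16,17)  (19,22)  (20,23)  (22,25)  (23,27)  (26,29)  (29,30)
take (1,6); take (6,7); take (7,9); take (9,10); skip (7,12); take (13,14); take (16,17); take (19,22); skip (20,23); take (22,25); take (26,29); take (29,30).
Selected 10 jobs.

10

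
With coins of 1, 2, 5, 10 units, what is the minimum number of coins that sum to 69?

9

Use the largest denomination that fits, subtract, and repeat.
69 = 6×10 + 1×5 + 2×2
Total coins = 6 + 1 + 2 = 9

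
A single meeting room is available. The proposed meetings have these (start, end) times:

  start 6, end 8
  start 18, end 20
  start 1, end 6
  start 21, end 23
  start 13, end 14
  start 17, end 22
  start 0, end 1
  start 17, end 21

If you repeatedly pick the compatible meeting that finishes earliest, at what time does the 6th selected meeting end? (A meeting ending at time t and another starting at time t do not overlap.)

Greedy by earliest finish: after sorting by end time, pick each interval compatible with the last pick.
Sorted by end: (0,1)  (1,6)  (6,8)  (13,14)  (18,20)  (17,21)  (17,22)  (21,23)
take (0,1); take (1,6); take (6,8); take (13,14); take (18,20); take (21,23).
Selected: (0,1) (1,6) (6,8) (13,14) (18,20) (21,23)

23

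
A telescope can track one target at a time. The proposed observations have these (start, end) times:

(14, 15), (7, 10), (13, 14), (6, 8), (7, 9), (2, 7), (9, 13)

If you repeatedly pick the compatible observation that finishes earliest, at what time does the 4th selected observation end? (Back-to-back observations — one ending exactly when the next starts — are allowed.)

14

By end time: (2,7), (6,8), (7,9), (7,10), (9,13), (13,14), (14,15).
Pick (2,7); next start ≥ 7 → (7,9); next start ≥ 9 → (9,13); next start ≥ 13 → (13,14); next start ≥ 14 → (14,15).
Selected: (2,7) (7,9) (9,13) (13,14) (14,15)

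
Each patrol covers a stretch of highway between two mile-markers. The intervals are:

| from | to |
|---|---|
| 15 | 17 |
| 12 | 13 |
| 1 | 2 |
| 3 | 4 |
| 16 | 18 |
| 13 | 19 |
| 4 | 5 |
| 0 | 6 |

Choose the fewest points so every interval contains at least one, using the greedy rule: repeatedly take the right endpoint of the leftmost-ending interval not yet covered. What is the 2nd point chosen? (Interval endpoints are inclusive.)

4

Sorted: [1,2] [3,4] [4,5] [0,6] [12,13] [15,17] [16,18] [13,19]
{[1,2]} hit by 2; {[3,4],[4,5],[0,6]} hit by 4; {[12,13]} hit by 13; {[15,17],[16,18],[13,19]} hit by 17.
Points: 2, 4, 13, 17 (4 total).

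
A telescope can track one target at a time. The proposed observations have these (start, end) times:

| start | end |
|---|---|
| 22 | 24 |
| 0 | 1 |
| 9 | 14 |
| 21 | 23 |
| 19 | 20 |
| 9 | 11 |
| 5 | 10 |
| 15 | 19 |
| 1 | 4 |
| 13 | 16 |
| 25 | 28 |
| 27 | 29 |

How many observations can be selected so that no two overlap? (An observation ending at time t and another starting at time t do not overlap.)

7

Sort by end time and greedily take each interval whose start is ≥ the last chosen end.
By end time: (0,1), (1,4), (5,10), (9,11), (9,14), (13,16), (15,19), (19,20), (21,23), (22,24), (25,28), (27,29).
Pick (0,1); next start ≥ 1 → (1,4); next start ≥ 4 → (5,10); next start ≥ 10 → (13,16); next start ≥ 16 → (19,20); next start ≥ 20 → (21,23); next start ≥ 23 → (25,28).
Selected 7 observations.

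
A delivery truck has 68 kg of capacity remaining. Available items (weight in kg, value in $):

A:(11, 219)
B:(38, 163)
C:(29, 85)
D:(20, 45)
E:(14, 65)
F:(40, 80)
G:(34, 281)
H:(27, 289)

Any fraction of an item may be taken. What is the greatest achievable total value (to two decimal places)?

755.94

Sort by value per unit weight and fill in that order.
Ratios (sorted): A 19.91, H 10.70, G 8.26, E 4.64, B 4.29, C 2.93, D 2.25, F 2.00
take A (11 @ 219); take H (27 @ 289); take 30/34 of G → 247.94. Capacity used 68/68.
Total value = 755.94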